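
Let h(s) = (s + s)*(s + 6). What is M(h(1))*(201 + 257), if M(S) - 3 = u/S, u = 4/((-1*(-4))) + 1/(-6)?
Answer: 58853/42 ≈ 1401.3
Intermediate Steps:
h(s) = 2*s*(6 + s) (h(s) = (2*s)*(6 + s) = 2*s*(6 + s))
u = ⅚ (u = 4/4 + 1*(-⅙) = 4*(¼) - ⅙ = 1 - ⅙ = ⅚ ≈ 0.83333)
M(S) = 3 + 5/(6*S)
M(h(1))*(201 + 257) = (3 + 5/(6*((2*1*(6 + 1)))))*(201 + 257) = (3 + 5/(6*((2*1*7))))*458 = (3 + (⅚)/14)*458 = (3 + (⅚)*(1/14))*458 = (3 + 5/84)*458 = (257/84)*458 = 58853/42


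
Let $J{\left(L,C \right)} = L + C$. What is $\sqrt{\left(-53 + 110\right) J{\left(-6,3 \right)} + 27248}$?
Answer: $\sqrt{27077} \approx 164.55$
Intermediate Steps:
$J{\left(L,C \right)} = C + L$
$\sqrt{\left(-53 + 110\right) J{\left(-6,3 \right)} + 27248} = \sqrt{\left(-53 + 110\right) \left(3 - 6\right) + 27248} = \sqrt{57 \left(-3\right) + 27248} = \sqrt{-171 + 27248} = \sqrt{27077}$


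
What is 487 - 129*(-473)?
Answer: 61504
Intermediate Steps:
487 - 129*(-473) = 487 + 61017 = 61504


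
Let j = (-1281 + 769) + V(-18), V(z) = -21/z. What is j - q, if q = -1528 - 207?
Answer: 7345/6 ≈ 1224.2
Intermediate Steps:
q = -1735
j = -3065/6 (j = (-1281 + 769) - 21/(-18) = -512 - 21*(-1/18) = -512 + 7/6 = -3065/6 ≈ -510.83)
j - q = -3065/6 - 1*(-1735) = -3065/6 + 1735 = 7345/6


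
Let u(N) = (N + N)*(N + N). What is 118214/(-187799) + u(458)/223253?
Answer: 131182247602/41926690147 ≈ 3.1288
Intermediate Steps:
u(N) = 4*N² (u(N) = (2*N)*(2*N) = 4*N²)
118214/(-187799) + u(458)/223253 = 118214/(-187799) + (4*458²)/223253 = 118214*(-1/187799) + (4*209764)*(1/223253) = -118214/187799 + 839056*(1/223253) = -118214/187799 + 839056/223253 = 131182247602/41926690147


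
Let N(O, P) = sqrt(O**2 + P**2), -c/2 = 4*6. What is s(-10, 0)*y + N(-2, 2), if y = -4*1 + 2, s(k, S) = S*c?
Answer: 2*sqrt(2) ≈ 2.8284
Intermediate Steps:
c = -48 (c = -8*6 = -2*24 = -48)
s(k, S) = -48*S (s(k, S) = S*(-48) = -48*S)
y = -2 (y = -4 + 2 = -2)
s(-10, 0)*y + N(-2, 2) = -48*0*(-2) + sqrt((-2)**2 + 2**2) = 0*(-2) + sqrt(4 + 4) = 0 + sqrt(8) = 0 + 2*sqrt(2) = 2*sqrt(2)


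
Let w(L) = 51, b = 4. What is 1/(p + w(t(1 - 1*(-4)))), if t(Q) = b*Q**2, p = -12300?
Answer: -1/12249 ≈ -8.1639e-5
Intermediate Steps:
t(Q) = 4*Q**2
1/(p + w(t(1 - 1*(-4)))) = 1/(-12300 + 51) = 1/(-12249) = -1/12249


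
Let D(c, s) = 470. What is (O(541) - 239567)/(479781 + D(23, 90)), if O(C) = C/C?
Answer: -239566/480251 ≈ -0.49884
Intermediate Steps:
O(C) = 1
(O(541) - 239567)/(479781 + D(23, 90)) = (1 - 239567)/(479781 + 470) = -239566/480251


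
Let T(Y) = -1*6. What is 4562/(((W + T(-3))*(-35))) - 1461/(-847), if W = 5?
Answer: 79901/605 ≈ 132.07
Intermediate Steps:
T(Y) = -6
4562/(((W + T(-3))*(-35))) - 1461/(-847) = 4562/(((5 - 6)*(-35))) - 1461/(-847) = 4562/((-1*(-35))) - 1461*(-1/847) = 4562/35 + 1461/847 = 79901/605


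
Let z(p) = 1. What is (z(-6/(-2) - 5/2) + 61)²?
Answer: 3844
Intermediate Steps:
(z(-6/(-2) - 5/2) + 61)² = (1 + 61)² = 62² = 3844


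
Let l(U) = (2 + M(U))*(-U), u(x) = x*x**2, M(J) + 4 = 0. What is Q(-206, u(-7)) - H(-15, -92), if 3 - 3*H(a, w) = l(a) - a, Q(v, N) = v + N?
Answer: -555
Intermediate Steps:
M(J) = -4 (M(J) = -4 + 0 = -4)
u(x) = x**3
l(U) = 2*U (l(U) = (2 - 4)*(-U) = -(-2)*U = 2*U)
Q(v, N) = N + v
H(a, w) = 1 - a/3 (H(a, w) = 1 - (2*a - a)/3 = 1 - a/3)
Q(-206, u(-7)) - H(-15, -92) = ((-7)**3 - 206) - (1 - 1/3*(-15)) = (-343 - 206) - (1 + 5) = -549 - 1*6 = -549 - 6 = -555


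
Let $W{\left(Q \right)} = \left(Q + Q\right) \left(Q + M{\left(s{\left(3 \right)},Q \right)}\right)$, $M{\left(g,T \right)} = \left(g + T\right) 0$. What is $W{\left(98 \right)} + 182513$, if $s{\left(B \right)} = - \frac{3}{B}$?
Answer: $201721$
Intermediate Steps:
$M{\left(g,T \right)} = 0$ ($M{\left(g,T \right)} = \left(T + g\right) 0 = 0$)
$W{\left(Q \right)} = 2 Q^{2}$ ($W{\left(Q \right)} = \left(Q + Q\right) \left(Q + 0\right) = 2 Q Q = 2 Q^{2}$)
$W{\left(98 \right)} + 182513 = 2 \cdot 98^{2} + 182513 = 2 \cdot 9604 + 182513 = 19208 + 182513 = 201721$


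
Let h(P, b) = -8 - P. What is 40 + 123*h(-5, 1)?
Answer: -329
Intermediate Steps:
40 + 123*h(-5, 1) = 40 + 123*(-8 - 1*(-5)) = 40 + 123*(-8 + 5) = 40 + 123*(-3) = 40 - 369 = -329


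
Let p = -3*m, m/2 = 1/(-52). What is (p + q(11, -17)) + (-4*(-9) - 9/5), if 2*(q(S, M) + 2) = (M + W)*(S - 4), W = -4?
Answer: -2677/65 ≈ -41.185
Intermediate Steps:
q(S, M) = -2 + (-4 + M)*(-4 + S)/2 (q(S, M) = -2 + ((M - 4)*(S - 4))/2 = -2 + ((-4 + M)*(-4 + S))/2 = -2 + (-4 + M)*(-4 + S)/2)
m = -1/26 (m = 2/(-52) = 2*(-1/52) = -1/26 ≈ -0.038462)
p = 3/26 (p = -3*(-1/26) = 3/26 ≈ 0.11538)
(p + q(11, -17)) + (-4*(-9) - 9/5) = (3/26 + (6 - 2*(-17) - 2*11 + (½)*(-17)*11)) + (-4*(-9) - 9/5) = (3/26 + (6 + 34 - 22 - 187/2)) + (36 - 9*⅕) = (3/26 - 151/2) + (36 - 9/5) = -980/13 + 171/5 = -2677/65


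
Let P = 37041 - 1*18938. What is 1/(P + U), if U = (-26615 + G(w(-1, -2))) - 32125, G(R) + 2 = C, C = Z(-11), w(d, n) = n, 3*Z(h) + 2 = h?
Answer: -3/121930 ≈ -2.4604e-5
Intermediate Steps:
Z(h) = -⅔ + h/3
C = -13/3 (C = -⅔ + (⅓)*(-11) = -⅔ - 11/3 = -13/3 ≈ -4.3333)
G(R) = -19/3 (G(R) = -2 - 13/3 = -19/3)
P = 18103 (P = 37041 - 18938 = 18103)
U = -176239/3 (U = (-26615 - 19/3) - 32125 = -79864/3 - 32125 = -176239/3 ≈ -58746.)
1/(P + U) = 1/(18103 - 176239/3) = 1/(-121930/3) = -3/121930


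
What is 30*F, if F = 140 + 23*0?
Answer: 4200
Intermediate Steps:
F = 140 (F = 140 + 0 = 140)
30*F = 30*140 = 4200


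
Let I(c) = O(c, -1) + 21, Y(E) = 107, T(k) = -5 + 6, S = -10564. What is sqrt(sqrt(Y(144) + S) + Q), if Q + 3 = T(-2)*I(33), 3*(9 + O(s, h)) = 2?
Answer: sqrt(87 + 9*I*sqrt(10457))/3 ≈ 7.4961 + 6.8209*I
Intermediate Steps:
O(s, h) = -25/3 (O(s, h) = -9 + (1/3)*2 = -9 + 2/3 = -25/3)
T(k) = 1
I(c) = 38/3 (I(c) = -25/3 + 21 = 38/3)
Q = 29/3 (Q = -3 + 1*(38/3) = -3 + 38/3 = 29/3 ≈ 9.6667)
sqrt(sqrt(Y(144) + S) + Q) = sqrt(sqrt(107 - 10564) + 29/3) = sqrt(sqrt(-10457) + 29/3) = sqrt(I*sqrt(10457) + 29/3) = sqrt(29/3 + I*sqrt(10457))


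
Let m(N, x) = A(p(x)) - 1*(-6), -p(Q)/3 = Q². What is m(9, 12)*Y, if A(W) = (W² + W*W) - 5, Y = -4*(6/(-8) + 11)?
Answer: -15303209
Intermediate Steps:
p(Q) = -3*Q²
Y = -41 (Y = -4*(6*(-⅛) + 11) = -4*(-¾ + 11) = -4*41/4 = -41)
A(W) = -5 + 2*W² (A(W) = (W² + W²) - 5 = 2*W² - 5 = -5 + 2*W²)
m(N, x) = 1 + 18*x⁴ (m(N, x) = (-5 + 2*(-3*x²)²) - 1*(-6) = (-5 + 2*(9*x⁴)) + 6 = (-5 + 18*x⁴) + 6 = 1 + 18*x⁴)
m(9, 12)*Y = (1 + 18*12⁴)*(-41) = (1 + 18*20736)*(-41) = (1 + 373248)*(-41) = 373249*(-41) = -15303209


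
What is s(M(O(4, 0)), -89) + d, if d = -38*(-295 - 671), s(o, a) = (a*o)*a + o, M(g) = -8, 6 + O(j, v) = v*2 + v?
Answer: -26668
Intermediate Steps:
O(j, v) = -6 + 3*v (O(j, v) = -6 + (v*2 + v) = -6 + (2*v + v) = -6 + 3*v)
s(o, a) = o + o*a² (s(o, a) = o*a² + o = o + o*a²)
d = 36708 (d = -38*(-966) = 36708)
s(M(O(4, 0)), -89) + d = -8*(1 + (-89)²) + 36708 = -8*(1 + 7921) + 36708 = -8*7922 + 36708 = -63376 + 36708 = -26668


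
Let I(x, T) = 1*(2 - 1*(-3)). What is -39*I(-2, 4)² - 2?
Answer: -977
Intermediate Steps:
I(x, T) = 5 (I(x, T) = 1*(2 + 3) = 1*5 = 5)
-39*I(-2, 4)² - 2 = -39*5² - 2 = -39*25 - 2 = -975 - 2 = -977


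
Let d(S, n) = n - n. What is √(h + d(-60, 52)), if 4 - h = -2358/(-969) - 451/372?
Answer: √10030172295/60078 ≈ 1.6670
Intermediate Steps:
d(S, n) = 0
h = 333905/120156 (h = 4 - (-2358/(-969) - 451/372) = 4 - (-2358*(-1/969) - 451*1/372) = 4 - (786/323 - 451/372) = 4 - 1*146719/120156 = 4 - 146719/120156 = 333905/120156 ≈ 2.7789)
√(h + d(-60, 52)) = √(333905/120156 + 0) = √(333905/120156) = √10030172295/60078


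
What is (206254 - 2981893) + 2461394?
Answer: -314245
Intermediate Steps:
(206254 - 2981893) + 2461394 = -2775639 + 2461394 = -314245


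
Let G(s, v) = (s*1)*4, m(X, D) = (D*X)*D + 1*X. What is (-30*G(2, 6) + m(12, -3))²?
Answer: 14400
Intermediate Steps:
m(X, D) = X + X*D² (m(X, D) = X*D² + X = X + X*D²)
G(s, v) = 4*s (G(s, v) = s*4 = 4*s)
(-30*G(2, 6) + m(12, -3))² = (-120*2 + 12*(1 + (-3)²))² = (-30*8 + 12*(1 + 9))² = (-240 + 12*10)² = (-240 + 120)² = (-120)² = 14400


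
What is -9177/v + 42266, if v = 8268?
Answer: 116482037/2756 ≈ 42265.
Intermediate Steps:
-9177/v + 42266 = -9177/8268 + 42266 = -9177*1/8268 + 42266 = -3059/2756 + 42266 = 116482037/2756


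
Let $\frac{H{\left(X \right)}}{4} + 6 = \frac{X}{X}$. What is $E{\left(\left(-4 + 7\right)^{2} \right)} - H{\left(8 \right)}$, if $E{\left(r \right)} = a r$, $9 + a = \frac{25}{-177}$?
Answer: $- \frac{3674}{59} \approx -62.271$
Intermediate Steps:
$H{\left(X \right)} = -20$ ($H{\left(X \right)} = -24 + 4 \frac{X}{X} = -24 + 4 \cdot 1 = -24 + 4 = -20$)
$a = - \frac{1618}{177}$ ($a = -9 + \frac{25}{-177} = -9 + 25 \left(- \frac{1}{177}\right) = -9 - \frac{25}{177} = - \frac{1618}{177} \approx -9.1412$)
$E{\left(r \right)} = - \frac{1618 r}{177}$
$E{\left(\left(-4 + 7\right)^{2} \right)} - H{\left(8 \right)} = - \frac{1618 \left(-4 + 7\right)^{2}}{177} - -20 = - \frac{1618 \cdot 3^{2}}{177} + 20 = \left(- \frac{1618}{177}\right) 9 + 20 = - \frac{4854}{59} + 20 = - \frac{3674}{59}$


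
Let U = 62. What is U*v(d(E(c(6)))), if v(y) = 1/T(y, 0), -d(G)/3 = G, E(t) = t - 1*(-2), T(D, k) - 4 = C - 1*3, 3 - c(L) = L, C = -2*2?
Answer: -62/3 ≈ -20.667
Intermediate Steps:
C = -4
c(L) = 3 - L
T(D, k) = -3 (T(D, k) = 4 + (-4 - 1*3) = 4 + (-4 - 3) = 4 - 7 = -3)
E(t) = 2 + t (E(t) = t + 2 = 2 + t)
d(G) = -3*G
v(y) = -⅓ (v(y) = 1/(-3) = -⅓)
U*v(d(E(c(6)))) = 62*(-⅓) = -62/3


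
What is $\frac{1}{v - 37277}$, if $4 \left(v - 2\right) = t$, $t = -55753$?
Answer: $- \frac{4}{204853} \approx -1.9526 \cdot 10^{-5}$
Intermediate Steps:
$v = - \frac{55745}{4}$ ($v = 2 + \frac{1}{4} \left(-55753\right) = 2 - \frac{55753}{4} = - \frac{55745}{4} \approx -13936.0$)
$\frac{1}{v - 37277} = \frac{1}{- \frac{55745}{4} - 37277} = \frac{1}{- \frac{204853}{4}} = - \frac{4}{204853}$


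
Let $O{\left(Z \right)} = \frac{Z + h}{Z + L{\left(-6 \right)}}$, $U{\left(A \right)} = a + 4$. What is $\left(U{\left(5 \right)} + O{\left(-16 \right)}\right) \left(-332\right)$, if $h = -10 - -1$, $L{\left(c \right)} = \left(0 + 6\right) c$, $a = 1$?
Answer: $- \frac{23655}{13} \approx -1819.6$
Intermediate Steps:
$U{\left(A \right)} = 5$ ($U{\left(A \right)} = 1 + 4 = 5$)
$L{\left(c \right)} = 6 c$
$h = -9$ ($h = -10 + 1 = -9$)
$O{\left(Z \right)} = \frac{-9 + Z}{-36 + Z}$ ($O{\left(Z \right)} = \frac{Z - 9}{Z + 6 \left(-6\right)} = \frac{-9 + Z}{Z - 36} = \frac{-9 + Z}{-36 + Z}$)
$\left(U{\left(5 \right)} + O{\left(-16 \right)}\right) \left(-332\right) = \left(5 + \frac{-9 - 16}{-36 - 16}\right) \left(-332\right) = \left(5 + \frac{1}{-52} \left(-25\right)\right) \left(-332\right) = \left(5 - - \frac{25}{52}\right) \left(-332\right) = \left(5 + \frac{25}{52}\right) \left(-332\right) = \frac{285}{52} \left(-332\right) = - \frac{23655}{13}$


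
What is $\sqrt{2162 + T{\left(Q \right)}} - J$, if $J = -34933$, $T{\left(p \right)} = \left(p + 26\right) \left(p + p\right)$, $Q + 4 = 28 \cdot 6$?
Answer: $34933 + \sqrt{64482} \approx 35187.0$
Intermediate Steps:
$Q = 164$ ($Q = -4 + 28 \cdot 6 = -4 + 168 = 164$)
$T{\left(p \right)} = 2 p \left(26 + p\right)$ ($T{\left(p \right)} = \left(26 + p\right) 2 p = 2 p \left(26 + p\right)$)
$\sqrt{2162 + T{\left(Q \right)}} - J = \sqrt{2162 + 2 \cdot 164 \left(26 + 164\right)} - -34933 = \sqrt{2162 + 2 \cdot 164 \cdot 190} + 34933 = \sqrt{2162 + 62320} + 34933 = \sqrt{64482} + 34933 = 34933 + \sqrt{64482}$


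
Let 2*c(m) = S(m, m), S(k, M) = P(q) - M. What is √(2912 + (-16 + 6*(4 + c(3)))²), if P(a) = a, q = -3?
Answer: 2*√753 ≈ 54.882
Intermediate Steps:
S(k, M) = -3 - M
c(m) = -3/2 - m/2 (c(m) = (-3 - m)/2 = -3/2 - m/2)
√(2912 + (-16 + 6*(4 + c(3)))²) = √(2912 + (-16 + 6*(4 + (-3/2 - ½*3)))²) = √(2912 + (-16 + 6*(4 + (-3/2 - 3/2)))²) = √(2912 + (-16 + 6*(4 - 3))²) = √(2912 + (-16 + 6*1)²) = √(2912 + (-16 + 6)²) = √(2912 + (-10)²) = √(2912 + 100) = √3012 = 2*√753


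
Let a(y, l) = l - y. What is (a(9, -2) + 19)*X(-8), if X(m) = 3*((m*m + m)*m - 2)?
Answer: -10800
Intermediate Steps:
X(m) = -6 + 3*m*(m + m²) (X(m) = 3*((m² + m)*m - 2) = 3*((m + m²)*m - 2) = 3*(m*(m + m²) - 2) = 3*(-2 + m*(m + m²)) = -6 + 3*m*(m + m²))
(a(9, -2) + 19)*X(-8) = ((-2 - 1*9) + 19)*(-6 + 3*(-8)² + 3*(-8)³) = ((-2 - 9) + 19)*(-6 + 3*64 + 3*(-512)) = (-11 + 19)*(-6 + 192 - 1536) = 8*(-1350) = -10800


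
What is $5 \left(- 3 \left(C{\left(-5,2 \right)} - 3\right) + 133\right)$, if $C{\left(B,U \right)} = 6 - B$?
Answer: $545$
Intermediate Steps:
$5 \left(- 3 \left(C{\left(-5,2 \right)} - 3\right) + 133\right) = 5 \left(- 3 \left(\left(6 - -5\right) - 3\right) + 133\right) = 5 \left(- 3 \left(\left(6 + 5\right) - 3\right) + 133\right) = 5 \left(- 3 \left(11 - 3\right) + 133\right) = 5 \left(\left(-3\right) 8 + 133\right) = 5 \left(-24 + 133\right) = 5 \cdot 109 = 545$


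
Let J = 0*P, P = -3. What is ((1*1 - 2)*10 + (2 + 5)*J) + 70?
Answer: 60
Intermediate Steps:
J = 0 (J = 0*(-3) = 0)
((1*1 - 2)*10 + (2 + 5)*J) + 70 = ((1*1 - 2)*10 + (2 + 5)*0) + 70 = ((1 - 2)*10 + 7*0) + 70 = (-1*10 + 0) + 70 = (-10 + 0) + 70 = -10 + 70 = 60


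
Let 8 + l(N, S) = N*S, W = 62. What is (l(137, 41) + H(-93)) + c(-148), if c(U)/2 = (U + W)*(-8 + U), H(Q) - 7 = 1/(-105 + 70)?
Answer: 1135679/35 ≈ 32448.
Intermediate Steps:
l(N, S) = -8 + N*S
H(Q) = 244/35 (H(Q) = 7 + 1/(-105 + 70) = 7 + 1/(-35) = 7 - 1/35 = 244/35)
c(U) = 2*(-8 + U)*(62 + U) (c(U) = 2*((U + 62)*(-8 + U)) = 2*((62 + U)*(-8 + U)) = 2*((-8 + U)*(62 + U)) = 2*(-8 + U)*(62 + U))
(l(137, 41) + H(-93)) + c(-148) = ((-8 + 137*41) + 244/35) + (-992 + 2*(-148)**2 + 108*(-148)) = ((-8 + 5617) + 244/35) + (-992 + 2*21904 - 15984) = (5609 + 244/35) + (-992 + 43808 - 15984) = 196559/35 + 26832 = 1135679/35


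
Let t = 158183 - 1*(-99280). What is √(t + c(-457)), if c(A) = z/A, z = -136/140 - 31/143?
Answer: √1346962154554086070/2287285 ≈ 507.41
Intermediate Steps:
z = -5947/5005 (z = -136*1/140 - 31*1/143 = -34/35 - 31/143 = -5947/5005 ≈ -1.1882)
c(A) = -5947/(5005*A)
t = 257463 (t = 158183 + 99280 = 257463)
√(t + c(-457)) = √(257463 - 5947/5005/(-457)) = √(257463 - 5947/5005*(-1/457)) = √(257463 + 5947/2287285) = √(588891263902/2287285) = √1346962154554086070/2287285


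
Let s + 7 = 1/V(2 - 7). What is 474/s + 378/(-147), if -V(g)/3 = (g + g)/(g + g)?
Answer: -5175/77 ≈ -67.208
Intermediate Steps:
V(g) = -3 (V(g) = -3*(g + g)/(g + g) = -3*2*g/(2*g) = -3*2*g*1/(2*g) = -3*1 = -3)
s = -22/3 (s = -7 + 1/(-3) = -7 - ⅓ = -22/3 ≈ -7.3333)
474/s + 378/(-147) = 474/(-22/3) + 378/(-147) = 474*(-3/22) + 378*(-1/147) = -711/11 - 18/7 = -5175/77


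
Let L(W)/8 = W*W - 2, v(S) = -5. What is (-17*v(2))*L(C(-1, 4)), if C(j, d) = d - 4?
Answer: -1360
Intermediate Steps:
C(j, d) = -4 + d
L(W) = -16 + 8*W² (L(W) = 8*(W*W - 2) = 8*(W² - 2) = 8*(-2 + W²) = -16 + 8*W²)
(-17*v(2))*L(C(-1, 4)) = (-17*(-5))*(-16 + 8*(-4 + 4)²) = 85*(-16 + 8*0²) = 85*(-16 + 8*0) = 85*(-16 + 0) = 85*(-16) = -1360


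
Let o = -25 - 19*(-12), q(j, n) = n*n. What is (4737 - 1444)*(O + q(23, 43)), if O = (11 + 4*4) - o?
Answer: 5509189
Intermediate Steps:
q(j, n) = n²
o = 203 (o = -25 + 228 = 203)
O = -176 (O = (11 + 4*4) - 1*203 = (11 + 16) - 203 = 27 - 203 = -176)
(4737 - 1444)*(O + q(23, 43)) = (4737 - 1444)*(-176 + 43²) = 3293*(-176 + 1849) = 3293*1673 = 5509189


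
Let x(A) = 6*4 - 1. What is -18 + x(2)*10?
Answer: 212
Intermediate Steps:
x(A) = 23 (x(A) = 24 - 1 = 23)
-18 + x(2)*10 = -18 + 23*10 = -18 + 230 = 212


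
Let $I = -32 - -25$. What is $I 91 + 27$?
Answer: $-610$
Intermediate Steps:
$I = -7$ ($I = -32 + 25 = -7$)
$I 91 + 27 = \left(-7\right) 91 + 27 = -637 + 27 = -610$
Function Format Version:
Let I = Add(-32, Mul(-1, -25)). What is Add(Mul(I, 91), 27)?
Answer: -610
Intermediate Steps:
I = -7 (I = Add(-32, 25) = -7)
Add(Mul(I, 91), 27) = Add(Mul(-7, 91), 27) = Add(-637, 27) = -610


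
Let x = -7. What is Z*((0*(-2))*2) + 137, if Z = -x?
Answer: 137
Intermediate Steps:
Z = 7 (Z = -1*(-7) = 7)
Z*((0*(-2))*2) + 137 = 7*((0*(-2))*2) + 137 = 7*(0*2) + 137 = 7*0 + 137 = 0 + 137 = 137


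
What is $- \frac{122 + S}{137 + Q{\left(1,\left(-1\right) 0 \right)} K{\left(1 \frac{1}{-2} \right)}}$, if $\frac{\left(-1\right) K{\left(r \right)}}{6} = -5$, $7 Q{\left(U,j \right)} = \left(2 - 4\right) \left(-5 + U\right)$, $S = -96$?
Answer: $- \frac{182}{1199} \approx -0.15179$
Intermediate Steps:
$Q{\left(U,j \right)} = \frac{10}{7} - \frac{2 U}{7}$ ($Q{\left(U,j \right)} = \frac{\left(2 - 4\right) \left(-5 + U\right)}{7} = \frac{\left(-2\right) \left(-5 + U\right)}{7} = \frac{10 - 2 U}{7} = \frac{10}{7} - \frac{2 U}{7}$)
$K{\left(r \right)} = 30$ ($K{\left(r \right)} = \left(-6\right) \left(-5\right) = 30$)
$- \frac{122 + S}{137 + Q{\left(1,\left(-1\right) 0 \right)} K{\left(1 \frac{1}{-2} \right)}} = - \frac{122 - 96}{137 + \left(\frac{10}{7} - \frac{2}{7}\right) 30} = - \frac{26}{137 + \left(\frac{10}{7} - \frac{2}{7}\right) 30} = - \frac{26}{137 + \frac{8}{7} \cdot 30} = - \frac{26}{137 + \frac{240}{7}} = - \frac{26}{\frac{1199}{7}} = - \frac{7 \cdot 26}{1199} = \left(-1\right) \frac{182}{1199} = - \frac{182}{1199}$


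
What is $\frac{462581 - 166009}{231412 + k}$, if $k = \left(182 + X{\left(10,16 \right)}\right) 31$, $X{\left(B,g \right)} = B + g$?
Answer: $\frac{74143}{59465} \approx 1.2468$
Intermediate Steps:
$k = 6448$ ($k = \left(182 + \left(10 + 16\right)\right) 31 = \left(182 + 26\right) 31 = 208 \cdot 31 = 6448$)
$\frac{462581 - 166009}{231412 + k} = \frac{462581 - 166009}{231412 + 6448} = \frac{296572}{237860} = 296572 \cdot \frac{1}{237860} = \frac{74143}{59465}$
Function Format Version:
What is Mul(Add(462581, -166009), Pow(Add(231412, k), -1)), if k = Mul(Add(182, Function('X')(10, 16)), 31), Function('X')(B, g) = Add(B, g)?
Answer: Rational(74143, 59465) ≈ 1.2468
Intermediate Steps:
k = 6448 (k = Mul(Add(182, Add(10, 16)), 31) = Mul(Add(182, 26), 31) = Mul(208, 31) = 6448)
Mul(Add(462581, -166009), Pow(Add(231412, k), -1)) = Mul(Add(462581, -166009), Pow(Add(231412, 6448), -1)) = Mul(296572, Pow(237860, -1)) = Mul(296572, Rational(1, 237860)) = Rational(74143, 59465)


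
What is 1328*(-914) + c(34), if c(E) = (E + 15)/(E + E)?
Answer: -82537807/68 ≈ -1.2138e+6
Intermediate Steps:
c(E) = (15 + E)/(2*E) (c(E) = (15 + E)/((2*E)) = (15 + E)*(1/(2*E)) = (15 + E)/(2*E))
1328*(-914) + c(34) = 1328*(-914) + (½)*(15 + 34)/34 = -1213792 + (½)*(1/34)*49 = -1213792 + 49/68 = -82537807/68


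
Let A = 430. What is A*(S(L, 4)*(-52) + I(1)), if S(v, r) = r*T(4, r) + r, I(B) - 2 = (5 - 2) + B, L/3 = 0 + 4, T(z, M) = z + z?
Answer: -802380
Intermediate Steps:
T(z, M) = 2*z
L = 12 (L = 3*(0 + 4) = 3*4 = 12)
I(B) = 5 + B (I(B) = 2 + ((5 - 2) + B) = 2 + (3 + B) = 5 + B)
S(v, r) = 9*r (S(v, r) = r*(2*4) + r = r*8 + r = 8*r + r = 9*r)
A*(S(L, 4)*(-52) + I(1)) = 430*((9*4)*(-52) + (5 + 1)) = 430*(36*(-52) + 6) = 430*(-1872 + 6) = 430*(-1866) = -802380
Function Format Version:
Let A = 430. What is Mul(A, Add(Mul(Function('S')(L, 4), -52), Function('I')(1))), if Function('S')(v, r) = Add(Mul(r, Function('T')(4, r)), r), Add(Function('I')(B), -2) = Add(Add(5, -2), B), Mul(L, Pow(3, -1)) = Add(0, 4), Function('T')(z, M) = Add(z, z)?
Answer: -802380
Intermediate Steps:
Function('T')(z, M) = Mul(2, z)
L = 12 (L = Mul(3, Add(0, 4)) = Mul(3, 4) = 12)
Function('I')(B) = Add(5, B) (Function('I')(B) = Add(2, Add(Add(5, -2), B)) = Add(2, Add(3, B)) = Add(5, B))
Function('S')(v, r) = Mul(9, r) (Function('S')(v, r) = Add(Mul(r, Mul(2, 4)), r) = Add(Mul(r, 8), r) = Add(Mul(8, r), r) = Mul(9, r))
Mul(A, Add(Mul(Function('S')(L, 4), -52), Function('I')(1))) = Mul(430, Add(Mul(Mul(9, 4), -52), Add(5, 1))) = Mul(430, Add(Mul(36, -52), 6)) = Mul(430, Add(-1872, 6)) = Mul(430, -1866) = -802380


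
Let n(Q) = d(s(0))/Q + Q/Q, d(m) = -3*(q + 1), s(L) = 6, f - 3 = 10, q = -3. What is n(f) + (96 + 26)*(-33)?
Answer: -52319/13 ≈ -4024.5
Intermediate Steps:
f = 13 (f = 3 + 10 = 13)
d(m) = 6 (d(m) = -3*(-3 + 1) = -3*(-2) = 6)
n(Q) = 1 + 6/Q (n(Q) = 6/Q + Q/Q = 6/Q + 1 = 1 + 6/Q)
n(f) + (96 + 26)*(-33) = (6 + 13)/13 + (96 + 26)*(-33) = (1/13)*19 + 122*(-33) = 19/13 - 4026 = -52319/13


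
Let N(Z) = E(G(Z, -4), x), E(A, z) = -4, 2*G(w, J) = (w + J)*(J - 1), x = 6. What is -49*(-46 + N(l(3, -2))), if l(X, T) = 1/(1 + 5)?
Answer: 2450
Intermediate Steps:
G(w, J) = (-1 + J)*(J + w)/2 (G(w, J) = ((w + J)*(J - 1))/2 = ((J + w)*(-1 + J))/2 = ((-1 + J)*(J + w))/2 = (-1 + J)*(J + w)/2)
l(X, T) = ⅙ (l(X, T) = 1/6 = ⅙)
N(Z) = -4
-49*(-46 + N(l(3, -2))) = -49*(-46 - 4) = -49*(-50) = -1*(-2450) = 2450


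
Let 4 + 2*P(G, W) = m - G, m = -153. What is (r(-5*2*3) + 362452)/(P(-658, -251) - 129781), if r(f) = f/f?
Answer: -724906/259061 ≈ -2.7982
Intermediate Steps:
P(G, W) = -157/2 - G/2 (P(G, W) = -2 + (-153 - G)/2 = -2 + (-153/2 - G/2) = -157/2 - G/2)
r(f) = 1
(r(-5*2*3) + 362452)/(P(-658, -251) - 129781) = (1 + 362452)/((-157/2 - ½*(-658)) - 129781) = 362453/((-157/2 + 329) - 129781) = 362453/(501/2 - 129781) = 362453/(-259061/2) = 362453*(-2/259061) = -724906/259061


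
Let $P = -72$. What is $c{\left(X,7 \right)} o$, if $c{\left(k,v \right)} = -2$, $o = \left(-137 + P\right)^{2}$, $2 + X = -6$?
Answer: $-87362$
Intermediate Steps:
$X = -8$ ($X = -2 - 6 = -8$)
$o = 43681$ ($o = \left(-137 - 72\right)^{2} = \left(-209\right)^{2} = 43681$)
$c{\left(X,7 \right)} o = \left(-2\right) 43681 = -87362$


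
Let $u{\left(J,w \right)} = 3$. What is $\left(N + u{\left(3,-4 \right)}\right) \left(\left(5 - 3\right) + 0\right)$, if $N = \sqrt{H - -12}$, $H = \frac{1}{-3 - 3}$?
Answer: $6 + \frac{\sqrt{426}}{3} \approx 12.88$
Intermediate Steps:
$H = - \frac{1}{6}$ ($H = \frac{1}{-6} = - \frac{1}{6} \approx -0.16667$)
$N = \frac{\sqrt{426}}{6}$ ($N = \sqrt{- \frac{1}{6} - -12} = \sqrt{- \frac{1}{6} + 12} = \sqrt{\frac{71}{6}} = \frac{\sqrt{426}}{6} \approx 3.44$)
$\left(N + u{\left(3,-4 \right)}\right) \left(\left(5 - 3\right) + 0\right) = \left(\frac{\sqrt{426}}{6} + 3\right) \left(\left(5 - 3\right) + 0\right) = \left(3 + \frac{\sqrt{426}}{6}\right) \left(2 + 0\right) = \left(3 + \frac{\sqrt{426}}{6}\right) 2 = 6 + \frac{\sqrt{426}}{3}$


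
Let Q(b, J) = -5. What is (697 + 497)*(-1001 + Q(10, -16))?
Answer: -1201164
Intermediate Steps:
(697 + 497)*(-1001 + Q(10, -16)) = (697 + 497)*(-1001 - 5) = 1194*(-1006) = -1201164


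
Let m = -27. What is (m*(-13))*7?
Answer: 2457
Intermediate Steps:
(m*(-13))*7 = -27*(-13)*7 = 351*7 = 2457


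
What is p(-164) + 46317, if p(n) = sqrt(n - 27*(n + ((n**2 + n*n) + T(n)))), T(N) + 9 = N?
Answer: 46317 + I*sqrt(1443449) ≈ 46317.0 + 1201.4*I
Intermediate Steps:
T(N) = -9 + N
p(n) = sqrt(243 - 54*n**2 - 53*n) (p(n) = sqrt(n - 27*(n + ((n**2 + n*n) + (-9 + n)))) = sqrt(n - 27*(n + ((n**2 + n**2) + (-9 + n)))) = sqrt(n - 27*(n + (2*n**2 + (-9 + n)))) = sqrt(n - 27*(n + (-9 + n + 2*n**2))) = sqrt(n - 27*(-9 + 2*n + 2*n**2)) = sqrt(n + (243 - 54*n - 54*n**2)) = sqrt(243 - 54*n**2 - 53*n))
p(-164) + 46317 = sqrt(243 - 54*(-164)**2 - 53*(-164)) + 46317 = sqrt(243 - 54*26896 + 8692) + 46317 = sqrt(243 - 1452384 + 8692) + 46317 = sqrt(-1443449) + 46317 = I*sqrt(1443449) + 46317 = 46317 + I*sqrt(1443449)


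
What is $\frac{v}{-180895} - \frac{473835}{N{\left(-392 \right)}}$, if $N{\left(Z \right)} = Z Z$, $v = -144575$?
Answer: $- \frac{12699681905}{5559409856} \approx -2.2844$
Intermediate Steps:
$N{\left(Z \right)} = Z^{2}$
$\frac{v}{-180895} - \frac{473835}{N{\left(-392 \right)}} = - \frac{144575}{-180895} - \frac{473835}{\left(-392\right)^{2}} = \left(-144575\right) \left(- \frac{1}{180895}\right) - \frac{473835}{153664} = \frac{28915}{36179} - \frac{473835}{153664} = - \frac{12699681905}{5559409856}$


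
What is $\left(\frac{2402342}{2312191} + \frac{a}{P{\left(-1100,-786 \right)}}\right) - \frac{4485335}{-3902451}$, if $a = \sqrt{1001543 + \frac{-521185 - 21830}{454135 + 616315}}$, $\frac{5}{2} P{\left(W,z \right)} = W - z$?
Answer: $\frac{2820853308461}{1289030297163} - \frac{\sqrt{45905227526042030}}{26889704} \approx -5.7796$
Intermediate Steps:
$P{\left(W,z \right)} = - \frac{2 z}{5} + \frac{2 W}{5}$ ($P{\left(W,z \right)} = \frac{2 \left(W - z\right)}{5} = - \frac{2 z}{5} + \frac{2 W}{5}$)
$a = \frac{\sqrt{45905227526042030}}{214090}$ ($a = \sqrt{1001543 - \frac{543015}{1070450}} = \sqrt{1001543 - \frac{108603}{214090}} = \sqrt{\frac{214420232267}{214090}} = \frac{\sqrt{45905227526042030}}{214090} \approx 1000.8$)
$\left(\frac{2402342}{2312191} + \frac{a}{P{\left(-1100,-786 \right)}}\right) - \frac{4485335}{-3902451} = \left(\frac{2402342}{2312191} + \frac{\frac{1}{214090} \sqrt{45905227526042030}}{\left(- \frac{2}{5}\right) \left(-786\right) + \frac{2}{5} \left(-1100\right)}\right) - \frac{4485335}{-3902451} = \left(2402342 \cdot \frac{1}{2312191} + \frac{\frac{1}{214090} \sqrt{45905227526042030}}{\frac{1572}{5} - 440}\right) - 4485335 \left(- \frac{1}{3902451}\right) = \left(\frac{2402342}{2312191} + \frac{\frac{1}{214090} \sqrt{45905227526042030}}{- \frac{628}{5}}\right) - - \frac{4485335}{3902451} = \left(\frac{2402342}{2312191} + \frac{\sqrt{45905227526042030}}{214090} \left(- \frac{5}{628}\right)\right) + \frac{4485335}{3902451} = \left(\frac{2402342}{2312191} - \frac{\sqrt{45905227526042030}}{26889704}\right) + \frac{4485335}{3902451} = \frac{2820853308461}{1289030297163} - \frac{\sqrt{45905227526042030}}{26889704}$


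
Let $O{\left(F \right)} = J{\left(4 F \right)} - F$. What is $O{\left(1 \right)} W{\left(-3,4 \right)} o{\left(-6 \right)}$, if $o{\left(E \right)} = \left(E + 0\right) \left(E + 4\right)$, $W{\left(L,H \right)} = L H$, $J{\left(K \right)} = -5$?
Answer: $864$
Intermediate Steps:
$W{\left(L,H \right)} = H L$
$o{\left(E \right)} = E \left(4 + E\right)$
$O{\left(F \right)} = -5 - F$
$O{\left(1 \right)} W{\left(-3,4 \right)} o{\left(-6 \right)} = \left(-5 - 1\right) 4 \left(-3\right) \left(- 6 \left(4 - 6\right)\right) = \left(-5 - 1\right) \left(-12\right) \left(\left(-6\right) \left(-2\right)\right) = \left(-6\right) \left(-12\right) 12 = 72 \cdot 12 = 864$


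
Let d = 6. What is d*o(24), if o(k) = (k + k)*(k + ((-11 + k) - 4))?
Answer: 9504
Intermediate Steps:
o(k) = 2*k*(-15 + 2*k) (o(k) = (2*k)*(k + (-15 + k)) = (2*k)*(-15 + 2*k) = 2*k*(-15 + 2*k))
d*o(24) = 6*(2*24*(-15 + 2*24)) = 6*(2*24*(-15 + 48)) = 6*(2*24*33) = 6*1584 = 9504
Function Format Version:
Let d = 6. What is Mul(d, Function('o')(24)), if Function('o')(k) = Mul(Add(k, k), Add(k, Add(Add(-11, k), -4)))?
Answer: 9504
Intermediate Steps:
Function('o')(k) = Mul(2, k, Add(-15, Mul(2, k))) (Function('o')(k) = Mul(Mul(2, k), Add(k, Add(-15, k))) = Mul(Mul(2, k), Add(-15, Mul(2, k))) = Mul(2, k, Add(-15, Mul(2, k))))
Mul(d, Function('o')(24)) = Mul(6, Mul(2, 24, Add(-15, Mul(2, 24)))) = Mul(6, Mul(2, 24, Add(-15, 48))) = Mul(6, Mul(2, 24, 33)) = Mul(6, 1584) = 9504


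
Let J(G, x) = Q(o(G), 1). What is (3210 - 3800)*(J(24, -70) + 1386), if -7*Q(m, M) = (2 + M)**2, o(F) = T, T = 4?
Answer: -5718870/7 ≈ -8.1698e+5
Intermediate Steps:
o(F) = 4
Q(m, M) = -(2 + M)**2/7
J(G, x) = -9/7 (J(G, x) = -(2 + 1)**2/7 = -1/7*3**2 = -1/7*9 = -9/7)
(3210 - 3800)*(J(24, -70) + 1386) = (3210 - 3800)*(-9/7 + 1386) = -590*9693/7 = -5718870/7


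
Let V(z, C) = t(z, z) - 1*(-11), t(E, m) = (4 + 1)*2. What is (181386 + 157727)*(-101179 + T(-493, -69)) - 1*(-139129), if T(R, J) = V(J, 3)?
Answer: -34303853725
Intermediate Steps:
t(E, m) = 10 (t(E, m) = 5*2 = 10)
V(z, C) = 21 (V(z, C) = 10 - 1*(-11) = 10 + 11 = 21)
T(R, J) = 21
(181386 + 157727)*(-101179 + T(-493, -69)) - 1*(-139129) = (181386 + 157727)*(-101179 + 21) - 1*(-139129) = 339113*(-101158) + 139129 = -34303992854 + 139129 = -34303853725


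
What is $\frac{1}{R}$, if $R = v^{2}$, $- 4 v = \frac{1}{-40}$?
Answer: $25600$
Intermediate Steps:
$v = \frac{1}{160}$ ($v = - \frac{1}{4 \left(-40\right)} = \left(- \frac{1}{4}\right) \left(- \frac{1}{40}\right) = \frac{1}{160} \approx 0.00625$)
$R = \frac{1}{25600}$ ($R = \left(\frac{1}{160}\right)^{2} = \frac{1}{25600} \approx 3.9063 \cdot 10^{-5}$)
$\frac{1}{R} = \frac{1}{\frac{1}{25600}} = 25600$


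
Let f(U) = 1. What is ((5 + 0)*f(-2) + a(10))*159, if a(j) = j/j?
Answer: 954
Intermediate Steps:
a(j) = 1
((5 + 0)*f(-2) + a(10))*159 = ((5 + 0)*1 + 1)*159 = (5*1 + 1)*159 = (5 + 1)*159 = 6*159 = 954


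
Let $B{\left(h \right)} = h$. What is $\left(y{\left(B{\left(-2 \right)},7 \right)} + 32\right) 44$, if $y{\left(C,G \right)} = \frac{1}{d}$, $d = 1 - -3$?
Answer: $1419$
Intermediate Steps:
$d = 4$ ($d = 1 + 3 = 4$)
$y{\left(C,G \right)} = \frac{1}{4}$
$\left(y{\left(B{\left(-2 \right)},7 \right)} + 32\right) 44 = \left(\frac{1}{4} + 32\right) 44 = \frac{129}{4} \cdot 44 = 1419$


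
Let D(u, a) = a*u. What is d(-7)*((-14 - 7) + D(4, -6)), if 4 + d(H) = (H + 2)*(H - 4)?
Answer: -2295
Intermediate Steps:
d(H) = -4 + (-4 + H)*(2 + H) (d(H) = -4 + (H + 2)*(H - 4) = -4 + (2 + H)*(-4 + H) = -4 + (-4 + H)*(2 + H))
d(-7)*((-14 - 7) + D(4, -6)) = (-12 + (-7)**2 - 2*(-7))*((-14 - 7) - 6*4) = (-12 + 49 + 14)*(-21 - 24) = 51*(-45) = -2295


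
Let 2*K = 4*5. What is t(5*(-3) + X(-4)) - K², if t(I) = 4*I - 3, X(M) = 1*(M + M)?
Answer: -195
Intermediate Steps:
X(M) = 2*M (X(M) = 1*(2*M) = 2*M)
K = 10 (K = (4*5)/2 = (½)*20 = 10)
t(I) = -3 + 4*I
t(5*(-3) + X(-4)) - K² = (-3 + 4*(5*(-3) + 2*(-4))) - 1*10² = (-3 + 4*(-15 - 8)) - 1*100 = (-3 + 4*(-23)) - 100 = (-3 - 92) - 100 = -95 - 100 = -195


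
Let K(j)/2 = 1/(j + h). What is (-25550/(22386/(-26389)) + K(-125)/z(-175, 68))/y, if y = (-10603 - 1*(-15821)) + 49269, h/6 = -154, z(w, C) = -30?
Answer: 84199602386/152323039895 ≈ 0.55277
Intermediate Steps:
h = -924 (h = 6*(-154) = -924)
K(j) = 2/(-924 + j) (K(j) = 2/(j - 924) = 2/(-924 + j))
y = 54487 (y = (-10603 + 15821) + 49269 = 5218 + 49269 = 54487)
(-25550/(22386/(-26389)) + K(-125)/z(-175, 68))/y = (-25550/(22386/(-26389)) + (2/(-924 - 125))/(-30))/54487 = (-25550/(22386*(-1/26389)) + (2/(-1049))*(-1/30))*(1/54487) = (-25550/(-22386/26389) + (2*(-1/1049))*(-1/30))*(1/54487) = (-25550*(-26389/22386) - 2/1049*(-1/30))*(1/54487) = (48159925/1599 + 1/15735)*(1/54487) = (84199602386/2795585)*(1/54487) = 84199602386/152323039895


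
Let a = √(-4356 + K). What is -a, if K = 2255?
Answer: -I*√2101 ≈ -45.837*I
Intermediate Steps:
a = I*√2101 (a = √(-4356 + 2255) = √(-2101) = I*√2101 ≈ 45.837*I)
-a = -I*√2101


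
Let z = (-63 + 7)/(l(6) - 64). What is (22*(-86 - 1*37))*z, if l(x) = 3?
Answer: -151536/61 ≈ -2484.2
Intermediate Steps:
z = 56/61 (z = (-63 + 7)/(3 - 64) = -56/(-61) = -56*(-1/61) = 56/61 ≈ 0.91803)
(22*(-86 - 1*37))*z = (22*(-86 - 1*37))*(56/61) = (22*(-86 - 37))*(56/61) = (22*(-123))*(56/61) = -2706*56/61 = -151536/61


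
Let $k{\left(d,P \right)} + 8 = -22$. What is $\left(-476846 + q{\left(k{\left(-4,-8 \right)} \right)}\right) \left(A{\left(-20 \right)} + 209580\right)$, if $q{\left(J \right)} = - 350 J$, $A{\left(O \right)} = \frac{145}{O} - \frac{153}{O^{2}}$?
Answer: $- \frac{19546647058831}{200} \approx -9.7733 \cdot 10^{10}$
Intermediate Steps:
$k{\left(d,P \right)} = -30$ ($k{\left(d,P \right)} = -8 - 22 = -30$)
$A{\left(O \right)} = - \frac{153}{O^{2}} + \frac{145}{O}$ ($A{\left(O \right)} = \frac{145}{O} - \frac{153}{O^{2}} = - \frac{153}{O^{2}} + \frac{145}{O}$)
$\left(-476846 + q{\left(k{\left(-4,-8 \right)} \right)}\right) \left(A{\left(-20 \right)} + 209580\right) = \left(-476846 - -10500\right) \left(\frac{-153 + 145 \left(-20\right)}{400} + 209580\right) = \left(-476846 + 10500\right) \left(\frac{-153 - 2900}{400} + 209580\right) = - 466346 \left(\frac{1}{400} \left(-3053\right) + 209580\right) = - 466346 \left(- \frac{3053}{400} + 209580\right) = \left(-466346\right) \frac{83828947}{400} = - \frac{19546647058831}{200}$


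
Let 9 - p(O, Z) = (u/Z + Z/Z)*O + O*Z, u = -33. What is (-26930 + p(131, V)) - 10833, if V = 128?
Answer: -6991261/128 ≈ -54619.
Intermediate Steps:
p(O, Z) = 9 - O*Z - O*(1 - 33/Z) (p(O, Z) = 9 - ((-33/Z + Z/Z)*O + O*Z) = 9 - ((-33/Z + 1)*O + O*Z) = 9 - ((1 - 33/Z)*O + O*Z) = 9 - (O*(1 - 33/Z) + O*Z) = 9 - (O*Z + O*(1 - 33/Z)) = 9 + (-O*Z - O*(1 - 33/Z)) = 9 - O*Z - O*(1 - 33/Z))
(-26930 + p(131, V)) - 10833 = (-26930 + (9 - 1*131 - 1*131*128 + 33*131/128)) - 10833 = (-26930 + (9 - 131 - 16768 + 33*131*(1/128))) - 10833 = (-26930 + (9 - 131 - 16768 + 4323/128)) - 10833 = (-26930 - 2157597/128) - 10833 = -5604637/128 - 10833 = -6991261/128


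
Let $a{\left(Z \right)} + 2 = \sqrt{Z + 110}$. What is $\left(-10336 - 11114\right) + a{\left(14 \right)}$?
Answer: $-21452 + 2 \sqrt{31} \approx -21441.0$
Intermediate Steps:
$a{\left(Z \right)} = -2 + \sqrt{110 + Z}$ ($a{\left(Z \right)} = -2 + \sqrt{Z + 110} = -2 + \sqrt{110 + Z}$)
$\left(-10336 - 11114\right) + a{\left(14 \right)} = \left(-10336 - 11114\right) - \left(2 - \sqrt{110 + 14}\right) = -21450 - \left(2 - \sqrt{124}\right) = -21450 - \left(2 - 2 \sqrt{31}\right) = -21452 + 2 \sqrt{31}$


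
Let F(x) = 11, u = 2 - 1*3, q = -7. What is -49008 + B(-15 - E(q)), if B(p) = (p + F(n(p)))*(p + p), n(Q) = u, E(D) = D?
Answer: -49056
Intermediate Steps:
u = -1 (u = 2 - 3 = -1)
n(Q) = -1
B(p) = 2*p*(11 + p) (B(p) = (p + 11)*(p + p) = (11 + p)*(2*p) = 2*p*(11 + p))
-49008 + B(-15 - E(q)) = -49008 + 2*(-15 - 1*(-7))*(11 + (-15 - 1*(-7))) = -49008 + 2*(-15 + 7)*(11 + (-15 + 7)) = -49008 + 2*(-8)*(11 - 8) = -49008 + 2*(-8)*3 = -49008 - 48 = -49056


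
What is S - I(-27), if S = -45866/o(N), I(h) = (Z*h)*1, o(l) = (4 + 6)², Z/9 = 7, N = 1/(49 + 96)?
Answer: 62117/50 ≈ 1242.3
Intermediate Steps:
N = 1/145 ≈ 0.0068966
Z = 63 (Z = 9*7 = 63)
o(l) = 100 (o(l) = 10² = 100)
I(h) = 63*h (I(h) = (63*h)*1 = 63*h)
S = -22933/50 (S = -45866/100 = -45866*1/100 = -22933/50 ≈ -458.66)
S - I(-27) = -22933/50 - 63*(-27) = -22933/50 - 1*(-1701) = -22933/50 + 1701 = 62117/50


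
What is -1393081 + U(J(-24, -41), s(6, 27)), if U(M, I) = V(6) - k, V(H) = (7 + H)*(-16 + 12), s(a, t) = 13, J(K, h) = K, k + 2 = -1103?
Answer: -1392028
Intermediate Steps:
k = -1105 (k = -2 - 1103 = -1105)
V(H) = -28 - 4*H (V(H) = (7 + H)*(-4) = -28 - 4*H)
U(M, I) = 1053 (U(M, I) = (-28 - 4*6) - 1*(-1105) = (-28 - 24) + 1105 = -52 + 1105 = 1053)
-1393081 + U(J(-24, -41), s(6, 27)) = -1393081 + 1053 = -1392028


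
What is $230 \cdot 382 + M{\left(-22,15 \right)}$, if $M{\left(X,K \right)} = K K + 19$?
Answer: $88104$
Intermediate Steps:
$M{\left(X,K \right)} = 19 + K^{2}$ ($M{\left(X,K \right)} = K^{2} + 19 = 19 + K^{2}$)
$230 \cdot 382 + M{\left(-22,15 \right)} = 230 \cdot 382 + \left(19 + 15^{2}\right) = 87860 + \left(19 + 225\right) = 87860 + 244 = 88104$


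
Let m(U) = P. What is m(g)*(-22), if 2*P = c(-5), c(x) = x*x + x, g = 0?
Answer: -220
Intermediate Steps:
c(x) = x + x² (c(x) = x² + x = x + x²)
P = 10 (P = (-5*(1 - 5))/2 = (-5*(-4))/2 = (½)*20 = 10)
m(U) = 10
m(g)*(-22) = 10*(-22) = -220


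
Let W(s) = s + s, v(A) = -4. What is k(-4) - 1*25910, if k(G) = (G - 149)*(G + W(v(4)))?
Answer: -24074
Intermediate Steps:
W(s) = 2*s
k(G) = (-149 + G)*(-8 + G) (k(G) = (G - 149)*(G + 2*(-4)) = (-149 + G)*(G - 8) = (-149 + G)*(-8 + G))
k(-4) - 1*25910 = (1192 + (-4)**2 - 157*(-4)) - 1*25910 = (1192 + 16 + 628) - 25910 = 1836 - 25910 = -24074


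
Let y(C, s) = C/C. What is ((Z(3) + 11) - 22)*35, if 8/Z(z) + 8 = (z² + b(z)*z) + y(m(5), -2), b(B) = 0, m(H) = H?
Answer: -245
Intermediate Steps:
y(C, s) = 1
Z(z) = 8/(-7 + z²) (Z(z) = 8/(-8 + ((z² + 0*z) + 1)) = 8/(-8 + ((z² + 0) + 1)) = 8/(-8 + (z² + 1)) = 8/(-8 + (1 + z²)) = 8/(-7 + z²))
((Z(3) + 11) - 22)*35 = ((8/(-7 + 3²) + 11) - 22)*35 = ((8/(-7 + 9) + 11) - 22)*35 = ((8/2 + 11) - 22)*35 = ((8*(½) + 11) - 22)*35 = ((4 + 11) - 22)*35 = (15 - 22)*35 = -7*35 = -245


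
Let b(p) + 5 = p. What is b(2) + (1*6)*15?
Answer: 87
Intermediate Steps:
b(p) = -5 + p
b(2) + (1*6)*15 = (-5 + 2) + (1*6)*15 = -3 + 6*15 = -3 + 90 = 87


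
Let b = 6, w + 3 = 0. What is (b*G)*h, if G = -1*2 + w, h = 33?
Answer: -990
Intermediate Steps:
w = -3 (w = -3 + 0 = -3)
G = -5 (G = -1*2 - 3 = -2 - 3 = -5)
(b*G)*h = (6*(-5))*33 = -30*33 = -990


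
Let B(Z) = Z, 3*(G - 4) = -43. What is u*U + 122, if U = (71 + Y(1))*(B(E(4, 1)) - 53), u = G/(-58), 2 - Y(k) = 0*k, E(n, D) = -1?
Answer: -16829/29 ≈ -580.31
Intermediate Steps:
G = -31/3 (G = 4 + (⅓)*(-43) = 4 - 43/3 = -31/3 ≈ -10.333)
Y(k) = 2 (Y(k) = 2 - 0*k = 2 - 1*0 = 2 + 0 = 2)
u = 31/174 (u = -31/3/(-58) = -31/3*(-1/58) = 31/174 ≈ 0.17816)
U = -3942 (U = (71 + 2)*(-1 - 53) = 73*(-54) = -3942)
u*U + 122 = (31/174)*(-3942) + 122 = -20367/29 + 122 = -16829/29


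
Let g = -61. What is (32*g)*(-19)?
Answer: 37088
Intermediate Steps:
(32*g)*(-19) = (32*(-61))*(-19) = -1952*(-19) = 37088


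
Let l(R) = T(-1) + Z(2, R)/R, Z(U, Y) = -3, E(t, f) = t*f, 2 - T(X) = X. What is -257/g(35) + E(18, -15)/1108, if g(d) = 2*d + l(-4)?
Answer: -609337/163430 ≈ -3.7284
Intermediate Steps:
T(X) = 2 - X
E(t, f) = f*t
l(R) = 3 - 3/R (l(R) = (2 - 1*(-1)) - 3/R = (2 + 1) - 3/R = 3 - 3/R)
g(d) = 15/4 + 2*d (g(d) = 2*d + (3 - 3/(-4)) = 2*d + (3 - 3*(-1/4)) = 2*d + (3 + 3/4) = 2*d + 15/4 = 15/4 + 2*d)
-257/g(35) + E(18, -15)/1108 = -257/(15/4 + 2*35) - 15*18/1108 = -257/(15/4 + 70) - 270*1/1108 = -257/295/4 - 135/554 = -257*4/295 - 135/554 = -1028/295 - 135/554 = -609337/163430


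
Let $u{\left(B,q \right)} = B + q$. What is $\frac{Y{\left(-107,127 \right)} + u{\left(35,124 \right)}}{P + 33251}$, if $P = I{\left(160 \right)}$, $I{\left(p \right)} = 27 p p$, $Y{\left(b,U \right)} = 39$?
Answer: $\frac{198}{724451} \approx 0.00027331$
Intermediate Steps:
$I{\left(p \right)} = 27 p^{2}$
$P = 691200$ ($P = 27 \cdot 160^{2} = 27 \cdot 25600 = 691200$)
$\frac{Y{\left(-107,127 \right)} + u{\left(35,124 \right)}}{P + 33251} = \frac{39 + \left(35 + 124\right)}{691200 + 33251} = \frac{39 + 159}{724451} = 198 \cdot \frac{1}{724451} = \frac{198}{724451}$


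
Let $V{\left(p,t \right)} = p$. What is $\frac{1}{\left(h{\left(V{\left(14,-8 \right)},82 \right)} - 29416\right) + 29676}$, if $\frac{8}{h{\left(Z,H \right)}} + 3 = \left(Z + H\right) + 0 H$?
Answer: $\frac{93}{24188} \approx 0.0038449$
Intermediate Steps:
$h{\left(Z,H \right)} = \frac{8}{-3 + H + Z}$ ($h{\left(Z,H \right)} = \frac{8}{-3 + \left(\left(Z + H\right) + 0 H\right)} = \frac{8}{-3 + \left(\left(H + Z\right) + 0\right)} = \frac{8}{-3 + \left(H + Z\right)} = \frac{8}{-3 + H + Z}$)
$\frac{1}{\left(h{\left(V{\left(14,-8 \right)},82 \right)} - 29416\right) + 29676} = \frac{1}{\left(\frac{8}{-3 + 82 + 14} - 29416\right) + 29676} = \frac{1}{\left(\frac{8}{93} - 29416\right) + 29676} = \frac{1}{- \frac{2735680}{93} + 29676} = \frac{1}{\frac{24188}{93}} = \frac{93}{24188}$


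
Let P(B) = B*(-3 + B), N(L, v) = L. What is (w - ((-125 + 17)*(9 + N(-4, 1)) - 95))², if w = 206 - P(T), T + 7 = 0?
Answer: 594441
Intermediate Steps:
T = -7 (T = -7 + 0 = -7)
w = 136 (w = 206 - (-7)*(-3 - 7) = 206 - (-7)*(-10) = 206 - 1*70 = 206 - 70 = 136)
(w - ((-125 + 17)*(9 + N(-4, 1)) - 95))² = (136 - ((-125 + 17)*(9 - 4) - 95))² = (136 - (-108*5 - 95))² = (136 - (-540 - 95))² = (136 - 1*(-635))² = (136 + 635)² = 771² = 594441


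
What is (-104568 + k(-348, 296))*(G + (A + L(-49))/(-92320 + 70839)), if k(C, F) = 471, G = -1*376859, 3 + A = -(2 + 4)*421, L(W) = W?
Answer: 842697027147297/21481 ≈ 3.9230e+10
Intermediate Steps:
A = -2529 (A = -3 - (2 + 4)*421 = -3 - 1*6*421 = -3 - 6*421 = -3 - 2526 = -2529)
G = -376859
(-104568 + k(-348, 296))*(G + (A + L(-49))/(-92320 + 70839)) = (-104568 + 471)*(-376859 + (-2529 - 49)/(-92320 + 70839)) = -104097*(-376859 - 2578/(-21481)) = -104097*(-376859 - 2578*(-1/21481)) = -104097*(-376859 + 2578/21481) = -104097*(-8095305601/21481) = 842697027147297/21481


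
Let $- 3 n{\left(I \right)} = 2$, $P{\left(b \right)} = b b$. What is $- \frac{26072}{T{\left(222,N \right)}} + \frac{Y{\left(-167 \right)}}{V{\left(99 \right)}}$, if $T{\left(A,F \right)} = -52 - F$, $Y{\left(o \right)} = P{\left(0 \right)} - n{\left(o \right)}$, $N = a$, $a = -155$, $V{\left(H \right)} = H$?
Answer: $- \frac{7743178}{30591} \approx -253.12$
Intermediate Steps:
$P{\left(b \right)} = b^{2}$
$n{\left(I \right)} = - \frac{2}{3}$ ($n{\left(I \right)} = \left(- \frac{1}{3}\right) 2 = - \frac{2}{3}$)
$N = -155$
$Y{\left(o \right)} = \frac{2}{3}$ ($Y{\left(o \right)} = 0^{2} - - \frac{2}{3} = 0 + \frac{2}{3} = \frac{2}{3}$)
$- \frac{26072}{T{\left(222,N \right)}} + \frac{Y{\left(-167 \right)}}{V{\left(99 \right)}} = - \frac{26072}{-52 - -155} + \frac{2}{3 \cdot 99} = - \frac{26072}{-52 + 155} + \frac{2}{3} \cdot \frac{1}{99} = - \frac{26072}{103} + \frac{2}{297} = - \frac{7743178}{30591}$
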